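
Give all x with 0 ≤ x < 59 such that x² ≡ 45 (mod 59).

Since 59 ≡ 3 (mod 4), a square root of 45 is 45^((59+1)/4) = 45^15 mod 59.
Repeated squaring: 45^2≡19, 45^4≡7, 45^8≡49 (mod 59).
45^15 = 45^(8+4+2+1) ≡ 35 (mod 59).
Check: 35² = 1225 ≡ 45 (mod 59). The two roots are 24 and 35.

24, 35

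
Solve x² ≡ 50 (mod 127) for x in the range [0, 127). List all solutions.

Since 127 ≡ 3 (mod 4), a square root of 50 is 50^((127+1)/4) = 50^32 mod 127.
Repeated squaring: 50^2≡87, 50^4≡76, 50^8≡61, 50^16≡38, 50^32≡47 (mod 127).
50^32 = 50^(32) ≡ 47 (mod 127).
Check: 47² = 2209 ≡ 50 (mod 127). The two roots are 47 and 80.

47, 80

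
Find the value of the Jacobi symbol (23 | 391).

Reciprocity: 23 ≡ 3 and 391 ≡ 3 (mod 4), so (23/391) = −(391/23).
Reduce top mod 23: now compute (0/23).
Top reduces to 0: gcd > 1, so the symbol is 0.

0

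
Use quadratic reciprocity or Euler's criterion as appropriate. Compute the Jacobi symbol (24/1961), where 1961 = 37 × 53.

-1

Pull out 2^3: since 1961 ≡ 1 (mod 8), (2/1961) = +1, so (2/1961)^3 = +1.
Reciprocity: 3 ≡ 3 and 1961 ≡ 1 (mod 4), so (3/1961) = +(1961/3).
Reduce top mod 3: now compute (2/3).
Pull out 2: since 3 ≡ 3 (mod 8), (2/3) = -1.
Reached (1/3) = 1. Collecting the sign flips along the way, the symbol is -1.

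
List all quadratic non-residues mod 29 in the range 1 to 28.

2 3 8 10 11 12 14 15 17 18 19 21 26 27

Square k = 1,…,14 (k and 29−k give the same square):
1²=1, 2²=4, 3²=9, 4²=16, 5²=25, 6²≡7, 7²≡20, 8²≡6, 9²≡23, 10²≡13, 11²≡5, 12²≡28, 13²≡24, 14²≡22 (mod 29).
The residues are {1, 4, 5, 6, 7, 9, 13, 16, 20, 22, 23, 24, 25, 28}; the non-residues are the remaining 14 nonzero classes.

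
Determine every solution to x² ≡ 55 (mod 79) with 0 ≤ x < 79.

23, 56

Since 79 ≡ 3 (mod 4), a square root of 55 is 55^((79+1)/4) = 55^20 mod 79.
Repeated squaring: 55^2≡23, 55^4≡55, 55^8≡23, 55^16≡55 (mod 79).
55^20 = 55^(16+4) ≡ 23 (mod 79).
Check: 23² = 529 ≡ 55 (mod 79). The two roots are 23 and 56.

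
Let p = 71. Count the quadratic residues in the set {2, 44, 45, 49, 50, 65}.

4

(2/71) = +1 → QR.
(44/71) = -1 → non-residue.
(45/71) = +1 → QR.
(49/71) = +1 → QR.
(50/71) = +1 → QR.
(65/71) = -1 → non-residue.
Total quadratic residues among the 6: 4.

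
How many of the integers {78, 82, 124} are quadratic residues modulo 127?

2

(78/127) = -1 → non-residue.
(82/127) = +1 → QR.
(124/127) = +1 → QR.
Total quadratic residues among the 3: 2.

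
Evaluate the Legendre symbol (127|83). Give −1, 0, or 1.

First reduce: 127 ≡ 44 (mod 83).
Pull out 2^2: since 83 ≡ 3 (mod 8), (2/83) = -1, so (2/83)^2 = +1.
Reciprocity: 11 ≡ 3 and 83 ≡ 3 (mod 4), so (11/83) = −(83/11).
Reduce top mod 11: now compute (6/11).
Pull out 2: since 11 ≡ 3 (mod 8), (2/11) = -1.
Reciprocity: 3 ≡ 3 and 11 ≡ 3 (mod 4), so (3/11) = −(11/3).
Reduce top mod 3: now compute (2/3).
Pull out 2: since 3 ≡ 3 (mod 8), (2/3) = -1.
Reached (1/3) = 1. Collecting the sign flips along the way, the symbol is +1.

1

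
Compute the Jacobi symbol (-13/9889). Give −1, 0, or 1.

First reduce: -13 ≡ 9876 (mod 9889).
Pull out 2^2: since 9889 ≡ 1 (mod 8), (2/9889) = +1, so (2/9889)^2 = +1.
Reciprocity: 2469 ≡ 1 and 9889 ≡ 1 (mod 4), so (2469/9889) = +(9889/2469).
Reduce top mod 2469: now compute (13/2469).
Reciprocity: 13 ≡ 1 and 2469 ≡ 1 (mod 4), so (13/2469) = +(2469/13).
Reduce top mod 13: now compute (12/13).
Pull out 2^2: since 13 ≡ 5 (mod 8), (2/13) = -1, so (2/13)^2 = +1.
Reciprocity: 3 ≡ 3 and 13 ≡ 1 (mod 4), so (3/13) = +(13/3).
Reduce top mod 3: now compute (1/3).
Reached (1/3) = 1. Collecting the sign flips along the way, the symbol is +1.

1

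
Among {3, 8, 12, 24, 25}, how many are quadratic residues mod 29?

2

(3/29) = -1 → non-residue.
(8/29) = -1 → non-residue.
(12/29) = -1 → non-residue.
(24/29) = +1 → QR.
(25/29) = +1 → QR.
Total quadratic residues among the 5: 2.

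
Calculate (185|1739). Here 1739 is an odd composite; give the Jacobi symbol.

Reciprocity: 185 ≡ 1 and 1739 ≡ 3 (mod 4), so (185/1739) = +(1739/185).
Reduce top mod 185: now compute (74/185).
Pull out 2: since 185 ≡ 1 (mod 8), (2/185) = +1.
Reciprocity: 37 ≡ 1 and 185 ≡ 1 (mod 4), so (37/185) = +(185/37).
Reduce top mod 37: now compute (0/37).
Top reduces to 0: gcd > 1, so the symbol is 0.

0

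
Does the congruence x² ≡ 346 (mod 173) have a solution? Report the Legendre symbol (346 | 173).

0

First reduce: 346 ≡ 0 (mod 173).
Top reduces to 0: gcd > 1, so the symbol is 0.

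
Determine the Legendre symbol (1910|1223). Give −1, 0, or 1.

First reduce: 1910 ≡ 687 (mod 1223).
Reciprocity: 687 ≡ 3 and 1223 ≡ 3 (mod 4), so (687/1223) = −(1223/687).
Reduce top mod 687: now compute (536/687).
Pull out 2^3: since 687 ≡ 7 (mod 8), (2/687) = +1, so (2/687)^3 = +1.
Reciprocity: 67 ≡ 3 and 687 ≡ 3 (mod 4), so (67/687) = −(687/67).
Reduce top mod 67: now compute (17/67).
Reciprocity: 17 ≡ 1 and 67 ≡ 3 (mod 4), so (17/67) = +(67/17).
Reduce top mod 17: now compute (16/17).
Pull out 2^4: since 17 ≡ 1 (mod 8), (2/17) = +1, so (2/17)^4 = +1.
Reached (1/17) = 1. Collecting the sign flips along the way, the symbol is +1.

1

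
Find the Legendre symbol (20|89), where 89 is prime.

1

Euler's criterion: (20/89) ≡ 20^44 (mod 89).
20^2 ≡ 44 (mod 89)
20^4 ≡ 67 (mod 89)
20^8 ≡ 39 (mod 89)
20^16 ≡ 8 (mod 89)
20^32 ≡ 64 (mod 89)
20^44 = 20^(32+8+4) ≡ 1 (mod 89).
Result is 1, so (20/89) = 1.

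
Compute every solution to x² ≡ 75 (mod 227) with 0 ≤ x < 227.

Since 227 ≡ 3 (mod 4), a square root of 75 is 75^((227+1)/4) = 75^57 mod 227.
Repeated squaring: 75^2≡177, 75^4≡3, 75^8≡9, 75^16≡81, 75^32≡205 (mod 227).
75^57 = 75^(32+16+8+1) ≡ 23 (mod 227).
Check: 23² = 529 ≡ 75 (mod 227). The two roots are 23 and 204.

23, 204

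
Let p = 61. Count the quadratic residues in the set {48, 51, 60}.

(48/61) = +1 → QR.
(51/61) = -1 → non-residue.
(60/61) = +1 → QR.
Total quadratic residues among the 3: 2.

2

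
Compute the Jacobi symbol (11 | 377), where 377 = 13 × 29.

1

Reciprocity: 11 ≡ 3 and 377 ≡ 1 (mod 4), so (11/377) = +(377/11).
Reduce top mod 11: now compute (3/11).
Reciprocity: 3 ≡ 3 and 11 ≡ 3 (mod 4), so (3/11) = −(11/3).
Reduce top mod 3: now compute (2/3).
Pull out 2: since 3 ≡ 3 (mod 8), (2/3) = -1.
Reached (1/3) = 1. Collecting the sign flips along the way, the symbol is +1.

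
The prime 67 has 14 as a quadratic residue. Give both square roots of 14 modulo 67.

9, 58

Since 67 ≡ 3 (mod 4), a square root of 14 is 14^((67+1)/4) = 14^17 mod 67.
Repeated squaring: 14^2≡62, 14^4≡25, 14^8≡22, 14^16≡15 (mod 67).
14^17 = 14^(16+1) ≡ 9 (mod 67).
Check: 9² = 81 ≡ 14 (mod 67). The two roots are 9 and 58.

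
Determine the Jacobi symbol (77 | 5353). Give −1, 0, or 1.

Reciprocity: 77 ≡ 1 and 5353 ≡ 1 (mod 4), so (77/5353) = +(5353/77).
Reduce top mod 77: now compute (40/77).
Pull out 2^3: since 77 ≡ 5 (mod 8), (2/77) = -1, so (2/77)^3 = -1.
Reciprocity: 5 ≡ 1 and 77 ≡ 1 (mod 4), so (5/77) = +(77/5).
Reduce top mod 5: now compute (2/5).
Pull out 2: since 5 ≡ 5 (mod 8), (2/5) = -1.
Reached (1/5) = 1. Collecting the sign flips along the way, the symbol is +1.

1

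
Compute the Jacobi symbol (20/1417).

Pull out 2^2: since 1417 ≡ 1 (mod 8), (2/1417) = +1, so (2/1417)^2 = +1.
Reciprocity: 5 ≡ 1 and 1417 ≡ 1 (mod 4), so (5/1417) = +(1417/5).
Reduce top mod 5: now compute (2/5).
Pull out 2: since 5 ≡ 5 (mod 8), (2/5) = -1.
Reached (1/5) = 1. Collecting the sign flips along the way, the symbol is -1.

-1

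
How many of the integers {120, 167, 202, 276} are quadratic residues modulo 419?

(120/419) = -1 → non-residue.
(167/419) = -1 → non-residue.
(202/419) = +1 → QR.
(276/419) = +1 → QR.
Total quadratic residues among the 4: 2.

2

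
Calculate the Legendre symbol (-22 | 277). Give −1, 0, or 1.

First reduce: -22 ≡ 255 (mod 277).
Reciprocity: 255 ≡ 3 and 277 ≡ 1 (mod 4), so (255/277) = +(277/255).
Reduce top mod 255: now compute (22/255).
Pull out 2: since 255 ≡ 7 (mod 8), (2/255) = +1.
Reciprocity: 11 ≡ 3 and 255 ≡ 3 (mod 4), so (11/255) = −(255/11).
Reduce top mod 11: now compute (2/11).
Pull out 2: since 11 ≡ 3 (mod 8), (2/11) = -1.
Reached (1/11) = 1. Collecting the sign flips along the way, the symbol is +1.

1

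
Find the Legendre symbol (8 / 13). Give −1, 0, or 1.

-1

Pull out 2^3: since 13 ≡ 5 (mod 8), (2/13) = -1, so (2/13)^3 = -1.
Reached (1/13) = 1. Collecting the sign flips along the way, the symbol is -1.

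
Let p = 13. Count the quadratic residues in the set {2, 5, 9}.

(2/13) = -1 → non-residue.
(5/13) = -1 → non-residue.
(9/13) = +1 → QR.
Total quadratic residues among the 3: 1.

1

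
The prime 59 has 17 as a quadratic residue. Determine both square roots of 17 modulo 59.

28, 31

Since 59 ≡ 3 (mod 4), a square root of 17 is 17^((59+1)/4) = 17^15 mod 59.
Repeated squaring: 17^2≡53, 17^4≡36, 17^8≡57 (mod 59).
17^15 = 17^(8+4+2+1) ≡ 28 (mod 59).
Check: 28² = 784 ≡ 17 (mod 59). The two roots are 28 and 31.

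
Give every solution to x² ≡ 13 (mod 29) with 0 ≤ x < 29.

10, 19

29 ≡ 1 (mod 4), so we find a root by search.
Trying successive values, 10² = 100 ≡ 13 (mod 29). The other root is 29 − 10 = 19.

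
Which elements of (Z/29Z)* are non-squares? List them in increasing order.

2 3 8 10 11 12 14 15 17 18 19 21 26 27

Square k = 1,…,14 (k and 29−k give the same square):
1²=1, 2²=4, 3²=9, 4²=16, 5²=25, 6²≡7, 7²≡20, 8²≡6, 9²≡23, 10²≡13, 11²≡5, 12²≡28, 13²≡24, 14²≡22 (mod 29).
The residues are {1, 4, 5, 6, 7, 9, 13, 16, 20, 22, 23, 24, 25, 28}; the non-residues are the remaining 14 nonzero classes.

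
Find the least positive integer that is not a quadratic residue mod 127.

3

(2/127) = +1, so 2 is a residue.
(3/127) = −1, so 3 is the smallest positive non-residue mod 127.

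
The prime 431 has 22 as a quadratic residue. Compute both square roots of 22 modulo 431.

Since 431 ≡ 3 (mod 4), a square root of 22 is 22^((431+1)/4) = 22^108 mod 431.
Repeated squaring: 22^2≡53, 22^4≡223, 22^8≡164, 22^16≡174, 22^32≡106, 22^64≡30 (mod 431).
22^108 = 22^(64+32+8+4) ≡ 75 (mod 431).
Check: 75² = 5625 ≡ 22 (mod 431). The two roots are 75 and 356.

75, 356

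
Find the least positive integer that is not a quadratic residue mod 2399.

11

(2/2399) = +1, so 2 is a residue.
(3/2399) = +1, so 3 is a residue.
(4/2399) = +1, so 4 is a residue.
(5/2399) = +1, so 5 is a residue.
(6/2399) = +1, so 6 is a residue.
(7/2399) = +1, so 7 is a residue.
(8/2399) = +1, so 8 is a residue.
(9/2399) = +1, so 9 is a residue.
(10/2399) = +1, so 10 is a residue.
(11/2399) = −1, so 11 is the smallest positive non-residue mod 2399.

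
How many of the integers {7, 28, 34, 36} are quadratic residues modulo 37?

(7/37) = +1 → QR.
(28/37) = +1 → QR.
(34/37) = +1 → QR.
(36/37) = +1 → QR.
Total quadratic residues among the 4: 4.

4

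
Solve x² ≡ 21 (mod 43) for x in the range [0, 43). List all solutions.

Since 43 ≡ 3 (mod 4), a square root of 21 is 21^((43+1)/4) = 21^11 mod 43.
Repeated squaring: 21^2≡11, 21^4≡35, 21^8≡21 (mod 43).
21^11 = 21^(8+2+1) ≡ 35 (mod 43).
Check: 35² = 1225 ≡ 21 (mod 43). The two roots are 8 and 35.

8, 35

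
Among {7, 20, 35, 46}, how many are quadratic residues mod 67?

1

(7/67) = -1 → non-residue.
(20/67) = -1 → non-residue.
(35/67) = +1 → QR.
(46/67) = -1 → non-residue.
Total quadratic residues among the 4: 1.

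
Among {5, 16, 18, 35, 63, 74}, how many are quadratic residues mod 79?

3

(5/79) = +1 → QR.
(16/79) = +1 → QR.
(18/79) = +1 → QR.
(35/79) = -1 → non-residue.
(63/79) = -1 → non-residue.
(74/79) = -1 → non-residue.
Total quadratic residues among the 6: 3.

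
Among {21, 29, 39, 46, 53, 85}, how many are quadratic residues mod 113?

(21/113) = -1 → non-residue.
(29/113) = -1 → non-residue.
(39/113) = -1 → non-residue.
(46/113) = -1 → non-residue.
(53/113) = +1 → QR.
(85/113) = +1 → QR.
Total quadratic residues among the 6: 2.

2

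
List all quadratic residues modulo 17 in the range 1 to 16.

1,2,4,8,9,13,15,16

Square k = 1,…,8 (k and 17−k give the same square):
1²=1, 2²=4, 3²=9, 4²=16, 5²≡8, 6²≡2, 7²≡15, 8²≡13 (mod 17).
So the quadratic residues mod 17 are {1, 2, 4, 8, 9, 13, 15, 16}.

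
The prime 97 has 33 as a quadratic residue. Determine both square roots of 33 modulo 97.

97 ≡ 1 (mod 4), so we find a root by search.
Trying successive values, 18² = 324 ≡ 33 (mod 97). The other root is 97 − 18 = 79.

18, 79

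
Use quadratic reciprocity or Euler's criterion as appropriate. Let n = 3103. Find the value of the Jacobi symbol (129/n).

Reciprocity: 129 ≡ 1 and 3103 ≡ 3 (mod 4), so (129/3103) = +(3103/129).
Reduce top mod 129: now compute (7/129).
Reciprocity: 7 ≡ 3 and 129 ≡ 1 (mod 4), so (7/129) = +(129/7).
Reduce top mod 7: now compute (3/7).
Reciprocity: 3 ≡ 3 and 7 ≡ 3 (mod 4), so (3/7) = −(7/3).
Reduce top mod 3: now compute (1/3).
Reached (1/3) = 1. Collecting the sign flips along the way, the symbol is -1.

-1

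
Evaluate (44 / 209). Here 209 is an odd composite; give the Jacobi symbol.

Pull out 2^2: since 209 ≡ 1 (mod 8), (2/209) = +1, so (2/209)^2 = +1.
Reciprocity: 11 ≡ 3 and 209 ≡ 1 (mod 4), so (11/209) = +(209/11).
Reduce top mod 11: now compute (0/11).
Top reduces to 0: gcd > 1, so the symbol is 0.

0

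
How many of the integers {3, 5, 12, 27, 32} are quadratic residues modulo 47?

(3/47) = +1 → QR.
(5/47) = -1 → non-residue.
(12/47) = +1 → QR.
(27/47) = +1 → QR.
(32/47) = +1 → QR.
Total quadratic residues among the 5: 4.

4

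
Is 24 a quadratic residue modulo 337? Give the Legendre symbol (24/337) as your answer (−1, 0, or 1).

Euler's criterion: (24/337) ≡ 24^168 (mod 337).
24^2 ≡ 239 (mod 337)
24^4 ≡ 168 (mod 337)
24^8 ≡ 253 (mod 337)
24^16 ≡ 316 (mod 337)
24^32 ≡ 104 (mod 337)
24^64 ≡ 32 (mod 337)
24^128 ≡ 13 (mod 337)
24^168 = 24^(128+32+8) ≡ 1 (mod 337).
Result is 1, so (24/337) = 1.

1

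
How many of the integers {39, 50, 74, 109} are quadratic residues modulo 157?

2

(39/157) = +1 → QR.
(50/157) = -1 → non-residue.
(74/157) = -1 → non-residue.
(109/157) = +1 → QR.
Total quadratic residues among the 4: 2.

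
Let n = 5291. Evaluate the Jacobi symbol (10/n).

-1

Pull out 2: since 5291 ≡ 3 (mod 8), (2/5291) = -1.
Reciprocity: 5 ≡ 1 and 5291 ≡ 3 (mod 4), so (5/5291) = +(5291/5).
Reduce top mod 5: now compute (1/5).
Reached (1/5) = 1. Collecting the sign flips along the way, the symbol is -1.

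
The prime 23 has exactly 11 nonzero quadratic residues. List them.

Square k = 1,…,11 (k and 23−k give the same square):
1²=1, 2²=4, 3²=9, 4²=16, 5²≡2, 6²≡13, 7²≡3, 8²≡18, 9²≡12, 10²≡8, 11²≡6 (mod 23).
So the quadratic residues mod 23 are {1, 2, 3, 4, 6, 8, 9, 12, 13, 16, 18}.

1 2 3 4 6 8 9 12 13 16 18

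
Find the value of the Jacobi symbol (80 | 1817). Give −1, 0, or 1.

Pull out 2^4: since 1817 ≡ 1 (mod 8), (2/1817) = +1, so (2/1817)^4 = +1.
Reciprocity: 5 ≡ 1 and 1817 ≡ 1 (mod 4), so (5/1817) = +(1817/5).
Reduce top mod 5: now compute (2/5).
Pull out 2: since 5 ≡ 5 (mod 8), (2/5) = -1.
Reached (1/5) = 1. Collecting the sign flips along the way, the symbol is -1.

-1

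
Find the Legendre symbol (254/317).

Pull out 2: since 317 ≡ 5 (mod 8), (2/317) = -1.
Reciprocity: 127 ≡ 3 and 317 ≡ 1 (mod 4), so (127/317) = +(317/127).
Reduce top mod 127: now compute (63/127).
Reciprocity: 63 ≡ 3 and 127 ≡ 3 (mod 4), so (63/127) = −(127/63).
Reduce top mod 63: now compute (1/63).
Reached (1/63) = 1. Collecting the sign flips along the way, the symbol is +1.

1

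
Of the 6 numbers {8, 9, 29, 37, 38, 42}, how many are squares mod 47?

(8/47) = +1 → QR.
(9/47) = +1 → QR.
(29/47) = -1 → non-residue.
(37/47) = +1 → QR.
(38/47) = -1 → non-residue.
(42/47) = +1 → QR.
Total quadratic residues among the 6: 4.

4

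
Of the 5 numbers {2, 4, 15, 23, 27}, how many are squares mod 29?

(2/29) = -1 → non-residue.
(4/29) = +1 → QR.
(15/29) = -1 → non-residue.
(23/29) = +1 → QR.
(27/29) = -1 → non-residue.
Total quadratic residues among the 5: 2.

2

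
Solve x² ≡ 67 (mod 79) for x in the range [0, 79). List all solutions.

Since 79 ≡ 3 (mod 4), a square root of 67 is 67^((79+1)/4) = 67^20 mod 79.
Repeated squaring: 67^2≡65, 67^4≡38, 67^8≡22, 67^16≡10 (mod 79).
67^20 = 67^(16+4) ≡ 64 (mod 79).
Check: 64² = 4096 ≡ 67 (mod 79). The two roots are 15 and 64.

15, 64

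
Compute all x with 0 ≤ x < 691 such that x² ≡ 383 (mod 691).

331, 360

Since 691 ≡ 3 (mod 4), a square root of 383 is 383^((691+1)/4) = 383^173 mod 691.
Repeated squaring: 383^2≡197, 383^4≡113, 383^8≡331, 383^16≡383, 383^32≡197, 383^64≡113, 383^128≡331 (mod 691).
383^173 = 383^(128+32+8+4+1) ≡ 331 (mod 691).
Check: 331² = 109561 ≡ 383 (mod 691). The two roots are 331 and 360.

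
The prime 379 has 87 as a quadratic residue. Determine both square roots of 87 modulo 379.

128, 251

Since 379 ≡ 3 (mod 4), a square root of 87 is 87^((379+1)/4) = 87^95 mod 379.
Repeated squaring: 87^2≡368, 87^4≡121, 87^8≡239, 87^16≡271, 87^32≡294, 87^64≡24 (mod 379).
87^95 = 87^(64+16+8+4+2+1) ≡ 251 (mod 379).
Check: 251² = 63001 ≡ 87 (mod 379). The two roots are 128 and 251.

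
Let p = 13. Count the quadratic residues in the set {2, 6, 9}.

(2/13) = -1 → non-residue.
(6/13) = -1 → non-residue.
(9/13) = +1 → QR.
Total quadratic residues among the 3: 1.

1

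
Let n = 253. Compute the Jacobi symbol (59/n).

Reciprocity: 59 ≡ 3 and 253 ≡ 1 (mod 4), so (59/253) = +(253/59).
Reduce top mod 59: now compute (17/59).
Reciprocity: 17 ≡ 1 and 59 ≡ 3 (mod 4), so (17/59) = +(59/17).
Reduce top mod 17: now compute (8/17).
Pull out 2^3: since 17 ≡ 1 (mod 8), (2/17) = +1, so (2/17)^3 = +1.
Reached (1/17) = 1. Collecting the sign flips along the way, the symbol is +1.

1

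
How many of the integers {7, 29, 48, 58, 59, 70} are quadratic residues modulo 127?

(7/127) = -1 → non-residue.
(29/127) = -1 → non-residue.
(48/127) = -1 → non-residue.
(58/127) = -1 → non-residue.
(59/127) = -1 → non-residue.
(70/127) = +1 → QR.
Total quadratic residues among the 6: 1.

1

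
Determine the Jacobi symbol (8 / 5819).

Pull out 2^3: since 5819 ≡ 3 (mod 8), (2/5819) = -1, so (2/5819)^3 = -1.
Reached (1/5819) = 1. Collecting the sign flips along the way, the symbol is -1.

-1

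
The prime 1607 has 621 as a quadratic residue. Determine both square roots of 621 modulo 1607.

Since 1607 ≡ 3 (mod 4), a square root of 621 is 621^((1607+1)/4) = 621^402 mod 1607.
Repeated squaring: 621^2≡1568, 621^4≡1521, 621^8≡968, 621^16≡143, 621^32≡1165, 621^64≡917, 621^128≡428, 621^256≡1593 (mod 1607).
621^402 = 621^(256+128+16+2) ≡ 1426 (mod 1607).
Check: 1426² = 2033476 ≡ 621 (mod 1607). The two roots are 181 and 1426.

181, 1426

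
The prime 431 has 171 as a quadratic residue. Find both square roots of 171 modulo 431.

Since 431 ≡ 3 (mod 4), a square root of 171 is 171^((431+1)/4) = 171^108 mod 431.
Repeated squaring: 171^2≡364, 171^4≡179, 171^8≡147, 171^16≡59, 171^32≡33, 171^64≡227 (mod 431).
171^108 = 171^(64+32+8+4) ≡ 160 (mod 431).
Check: 160² = 25600 ≡ 171 (mod 431). The two roots are 160 and 271.

160, 271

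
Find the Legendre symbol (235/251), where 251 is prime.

-1

Reciprocity: 235 ≡ 3 and 251 ≡ 3 (mod 4), so (235/251) = −(251/235).
Reduce top mod 235: now compute (16/235).
Pull out 2^4: since 235 ≡ 3 (mod 8), (2/235) = -1, so (2/235)^4 = +1.
Reached (1/235) = 1. Collecting the sign flips along the way, the symbol is -1.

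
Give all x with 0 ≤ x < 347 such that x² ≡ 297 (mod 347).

159, 188

Since 347 ≡ 3 (mod 4), a square root of 297 is 297^((347+1)/4) = 297^87 mod 347.
Repeated squaring: 297^2≡71, 297^4≡183, 297^8≡177, 297^16≡99, 297^32≡85, 297^64≡285 (mod 347).
297^87 = 297^(64+16+4+2+1) ≡ 159 (mod 347).
Check: 159² = 25281 ≡ 297 (mod 347). The two roots are 159 and 188.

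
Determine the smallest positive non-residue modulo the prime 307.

(2/307) = −1, so 2 is the smallest positive non-residue mod 307.

2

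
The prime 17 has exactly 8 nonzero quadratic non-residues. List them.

Square k = 1,…,8 (k and 17−k give the same square):
1²=1, 2²=4, 3²=9, 4²=16, 5²≡8, 6²≡2, 7²≡15, 8²≡13 (mod 17).
The residues are {1, 2, 4, 8, 9, 13, 15, 16}; the non-residues are the remaining 8 nonzero classes.

3,5,6,7,10,11,12,14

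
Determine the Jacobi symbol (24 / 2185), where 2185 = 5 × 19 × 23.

1

Pull out 2^3: since 2185 ≡ 1 (mod 8), (2/2185) = +1, so (2/2185)^3 = +1.
Reciprocity: 3 ≡ 3 and 2185 ≡ 1 (mod 4), so (3/2185) = +(2185/3).
Reduce top mod 3: now compute (1/3).
Reached (1/3) = 1. Collecting the sign flips along the way, the symbol is +1.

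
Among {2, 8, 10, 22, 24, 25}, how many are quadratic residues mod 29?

3

(2/29) = -1 → non-residue.
(8/29) = -1 → non-residue.
(10/29) = -1 → non-residue.
(22/29) = +1 → QR.
(24/29) = +1 → QR.
(25/29) = +1 → QR.
Total quadratic residues among the 6: 3.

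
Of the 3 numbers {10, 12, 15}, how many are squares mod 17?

(10/17) = -1 → non-residue.
(12/17) = -1 → non-residue.
(15/17) = +1 → QR.
Total quadratic residues among the 3: 1.

1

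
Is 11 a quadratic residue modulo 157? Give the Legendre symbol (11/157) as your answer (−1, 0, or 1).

1

Reciprocity: 11 ≡ 3 and 157 ≡ 1 (mod 4), so (11/157) = +(157/11).
Reduce top mod 11: now compute (3/11).
Reciprocity: 3 ≡ 3 and 11 ≡ 3 (mod 4), so (3/11) = −(11/3).
Reduce top mod 3: now compute (2/3).
Pull out 2: since 3 ≡ 3 (mod 8), (2/3) = -1.
Reached (1/3) = 1. Collecting the sign flips along the way, the symbol is +1.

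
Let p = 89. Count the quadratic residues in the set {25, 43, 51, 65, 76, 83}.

(25/89) = +1 → QR.
(43/89) = -1 → non-residue.
(51/89) = -1 → non-residue.
(65/89) = -1 → non-residue.
(76/89) = -1 → non-residue.
(83/89) = -1 → non-residue.
Total quadratic residues among the 6: 1.

1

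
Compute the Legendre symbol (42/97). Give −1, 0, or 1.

Pull out 2: since 97 ≡ 1 (mod 8), (2/97) = +1.
Reciprocity: 21 ≡ 1 and 97 ≡ 1 (mod 4), so (21/97) = +(97/21).
Reduce top mod 21: now compute (13/21).
Reciprocity: 13 ≡ 1 and 21 ≡ 1 (mod 4), so (13/21) = +(21/13).
Reduce top mod 13: now compute (8/13).
Pull out 2^3: since 13 ≡ 5 (mod 8), (2/13) = -1, so (2/13)^3 = -1.
Reached (1/13) = 1. Collecting the sign flips along the way, the symbol is -1.

-1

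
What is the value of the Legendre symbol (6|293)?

Pull out 2: since 293 ≡ 5 (mod 8), (2/293) = -1.
Reciprocity: 3 ≡ 3 and 293 ≡ 1 (mod 4), so (3/293) = +(293/3).
Reduce top mod 3: now compute (2/3).
Pull out 2: since 3 ≡ 3 (mod 8), (2/3) = -1.
Reached (1/3) = 1. Collecting the sign flips along the way, the symbol is +1.

1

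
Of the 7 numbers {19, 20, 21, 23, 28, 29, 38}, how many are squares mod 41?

3

(19/41) = -1 → non-residue.
(20/41) = +1 → QR.
(21/41) = +1 → QR.
(23/41) = +1 → QR.
(28/41) = -1 → non-residue.
(29/41) = -1 → non-residue.
(38/41) = -1 → non-residue.
Total quadratic residues among the 7: 3.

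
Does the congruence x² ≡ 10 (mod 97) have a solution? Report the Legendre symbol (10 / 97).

-1

Pull out 2: since 97 ≡ 1 (mod 8), (2/97) = +1.
Reciprocity: 5 ≡ 1 and 97 ≡ 1 (mod 4), so (5/97) = +(97/5).
Reduce top mod 5: now compute (2/5).
Pull out 2: since 5 ≡ 5 (mod 8), (2/5) = -1.
Reached (1/5) = 1. Collecting the sign flips along the way, the symbol is -1.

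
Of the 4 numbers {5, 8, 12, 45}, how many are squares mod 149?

2

(5/149) = +1 → QR.
(8/149) = -1 → non-residue.
(12/149) = -1 → non-residue.
(45/149) = +1 → QR.
Total quadratic residues among the 4: 2.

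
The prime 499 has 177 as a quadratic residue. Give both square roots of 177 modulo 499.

Since 499 ≡ 3 (mod 4), a square root of 177 is 177^((499+1)/4) = 177^125 mod 499.
Repeated squaring: 177^2≡391, 177^4≡187, 177^8≡39, 177^16≡24, 177^32≡77, 177^64≡440 (mod 499).
177^125 = 177^(64+32+16+8+4+1) ≡ 26 (mod 499).
Check: 26² = 676 ≡ 177 (mod 499). The two roots are 26 and 473.

26, 473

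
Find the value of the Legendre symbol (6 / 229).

Euler's criterion: (6/229) ≡ 6^114 (mod 229).
6^2 ≡ 36 (mod 229)
6^4 ≡ 151 (mod 229)
6^8 ≡ 130 (mod 229)
6^16 ≡ 183 (mod 229)
6^32 ≡ 55 (mod 229)
6^64 ≡ 48 (mod 229)
6^114 = 6^(64+32+16+2) ≡ 228 (mod 229).
Result is 228 ≡ −1, so (6/229) = −1.

-1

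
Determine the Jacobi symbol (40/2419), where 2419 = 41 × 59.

-1

Pull out 2^3: since 2419 ≡ 3 (mod 8), (2/2419) = -1, so (2/2419)^3 = -1.
Reciprocity: 5 ≡ 1 and 2419 ≡ 3 (mod 4), so (5/2419) = +(2419/5).
Reduce top mod 5: now compute (4/5).
Pull out 2^2: since 5 ≡ 5 (mod 8), (2/5) = -1, so (2/5)^2 = +1.
Reached (1/5) = 1. Collecting the sign flips along the way, the symbol is -1.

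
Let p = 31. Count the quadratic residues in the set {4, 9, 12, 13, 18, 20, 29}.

(4/31) = +1 → QR.
(9/31) = +1 → QR.
(12/31) = -1 → non-residue.
(13/31) = -1 → non-residue.
(18/31) = +1 → QR.
(20/31) = +1 → QR.
(29/31) = -1 → non-residue.
Total quadratic residues among the 7: 4.

4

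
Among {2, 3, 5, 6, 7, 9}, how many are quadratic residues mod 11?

3

(2/11) = -1 → non-residue.
(3/11) = +1 → QR.
(5/11) = +1 → QR.
(6/11) = -1 → non-residue.
(7/11) = -1 → non-residue.
(9/11) = +1 → QR.
Total quadratic residues among the 6: 3.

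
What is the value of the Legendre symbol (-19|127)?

Euler's criterion: (-19/127) ≡ 108^63 (mod 127).
108^2 ≡ 107 (mod 127)
108^4 ≡ 19 (mod 127)
108^8 ≡ 107 (mod 127)
108^16 ≡ 19 (mod 127)
108^32 ≡ 107 (mod 127)
108^63 = 108^(32+16+8+4+2+1) ≡ 126 (mod 127).
Result is 126 ≡ −1, so (-19/127) = −1.

-1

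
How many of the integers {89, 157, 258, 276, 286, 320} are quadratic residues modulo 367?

(89/367) = +1 → QR.
(157/367) = -1 → non-residue.
(258/367) = +1 → QR.
(276/367) = -1 → non-residue.
(286/367) = -1 → non-residue.
(320/367) = -1 → non-residue.
Total quadratic residues among the 6: 2.

2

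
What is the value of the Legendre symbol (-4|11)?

Euler's criterion: (-4/11) ≡ 7^5 (mod 11).
7^2 ≡ 5 (mod 11)
7^4 ≡ 3 (mod 11)
7^5 = 7^(4+1) ≡ 10 (mod 11).
Result is 10 ≡ −1, so (-4/11) = −1.

-1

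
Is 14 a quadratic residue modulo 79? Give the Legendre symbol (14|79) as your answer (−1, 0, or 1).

-1

Pull out 2: since 79 ≡ 7 (mod 8), (2/79) = +1.
Reciprocity: 7 ≡ 3 and 79 ≡ 3 (mod 4), so (7/79) = −(79/7).
Reduce top mod 7: now compute (2/7).
Pull out 2: since 7 ≡ 7 (mod 8), (2/7) = +1.
Reached (1/7) = 1. Collecting the sign flips along the way, the symbol is -1.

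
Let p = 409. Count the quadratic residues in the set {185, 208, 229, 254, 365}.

(185/409) = -1 → non-residue.
(208/409) = -1 → non-residue.
(229/409) = +1 → QR.
(254/409) = -1 → non-residue.
(365/409) = -1 → non-residue.
Total quadratic residues among the 5: 1.

1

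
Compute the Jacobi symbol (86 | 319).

1

Pull out 2: since 319 ≡ 7 (mod 8), (2/319) = +1.
Reciprocity: 43 ≡ 3 and 319 ≡ 3 (mod 4), so (43/319) = −(319/43).
Reduce top mod 43: now compute (18/43).
Pull out 2: since 43 ≡ 3 (mod 8), (2/43) = -1.
Reciprocity: 9 ≡ 1 and 43 ≡ 3 (mod 4), so (9/43) = +(43/9).
Reduce top mod 9: now compute (7/9).
Reciprocity: 7 ≡ 3 and 9 ≡ 1 (mod 4), so (7/9) = +(9/7).
Reduce top mod 7: now compute (2/7).
Pull out 2: since 7 ≡ 7 (mod 8), (2/7) = +1.
Reached (1/7) = 1. Collecting the sign flips along the way, the symbol is +1.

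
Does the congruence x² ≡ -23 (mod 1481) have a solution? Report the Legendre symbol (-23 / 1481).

First reduce: -23 ≡ 1458 (mod 1481).
Pull out 2: since 1481 ≡ 1 (mod 8), (2/1481) = +1.
Reciprocity: 729 ≡ 1 and 1481 ≡ 1 (mod 4), so (729/1481) = +(1481/729).
Reduce top mod 729: now compute (23/729).
Reciprocity: 23 ≡ 3 and 729 ≡ 1 (mod 4), so (23/729) = +(729/23).
Reduce top mod 23: now compute (16/23).
Pull out 2^4: since 23 ≡ 7 (mod 8), (2/23) = +1, so (2/23)^4 = +1.
Reached (1/23) = 1. Collecting the sign flips along the way, the symbol is +1.

1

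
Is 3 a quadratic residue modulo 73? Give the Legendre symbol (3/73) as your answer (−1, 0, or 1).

1

Reciprocity: 3 ≡ 3 and 73 ≡ 1 (mod 4), so (3/73) = +(73/3).
Reduce top mod 3: now compute (1/3).
Reached (1/3) = 1. Collecting the sign flips along the way, the symbol is +1.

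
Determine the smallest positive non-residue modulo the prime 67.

2

(2/67) = −1, so 2 is the smallest positive non-residue mod 67.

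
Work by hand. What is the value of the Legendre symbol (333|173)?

1

First reduce: 333 ≡ 160 (mod 173).
Pull out 2^5: since 173 ≡ 5 (mod 8), (2/173) = -1, so (2/173)^5 = -1.
Reciprocity: 5 ≡ 1 and 173 ≡ 1 (mod 4), so (5/173) = +(173/5).
Reduce top mod 5: now compute (3/5).
Reciprocity: 3 ≡ 3 and 5 ≡ 1 (mod 4), so (3/5) = +(5/3).
Reduce top mod 3: now compute (2/3).
Pull out 2: since 3 ≡ 3 (mod 8), (2/3) = -1.
Reached (1/3) = 1. Collecting the sign flips along the way, the symbol is +1.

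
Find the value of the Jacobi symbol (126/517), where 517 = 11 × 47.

1

Pull out 2: since 517 ≡ 5 (mod 8), (2/517) = -1.
Reciprocity: 63 ≡ 3 and 517 ≡ 1 (mod 4), so (63/517) = +(517/63).
Reduce top mod 63: now compute (13/63).
Reciprocity: 13 ≡ 1 and 63 ≡ 3 (mod 4), so (13/63) = +(63/13).
Reduce top mod 13: now compute (11/13).
Reciprocity: 11 ≡ 3 and 13 ≡ 1 (mod 4), so (11/13) = +(13/11).
Reduce top mod 11: now compute (2/11).
Pull out 2: since 11 ≡ 3 (mod 8), (2/11) = -1.
Reached (1/11) = 1. Collecting the sign flips along the way, the symbol is +1.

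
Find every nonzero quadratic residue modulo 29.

1, 4, 5, 6, 7, 9, 13, 16, 20, 22, 23, 24, 25, 28

Square k = 1,…,14 (k and 29−k give the same square):
1²=1, 2²=4, 3²=9, 4²=16, 5²=25, 6²≡7, 7²≡20, 8²≡6, 9²≡23, 10²≡13, 11²≡5, 12²≡28, 13²≡24, 14²≡22 (mod 29).
So the quadratic residues mod 29 are {1, 4, 5, 6, 7, 9, 13, 16, 20, 22, 23, 24, 25, 28}.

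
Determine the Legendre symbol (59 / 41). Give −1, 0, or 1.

Euler's criterion: (59/41) ≡ 18^20 (mod 41).
18^2 ≡ 37 (mod 41)
18^4 ≡ 16 (mod 41)
18^8 ≡ 10 (mod 41)
18^16 ≡ 18 (mod 41)
18^20 = 18^(16+4) ≡ 1 (mod 41).
Result is 1, so (59/41) = 1.

1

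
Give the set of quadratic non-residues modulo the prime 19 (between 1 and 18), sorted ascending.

Square k = 1,…,9 (k and 19−k give the same square):
1²=1, 2²=4, 3²=9, 4²=16, 5²≡6, 6²≡17, 7²≡11, 8²≡7, 9²≡5 (mod 19).
The residues are {1, 4, 5, 6, 7, 9, 11, 16, 17}; the non-residues are the remaining 9 nonzero classes.

2,3,8,10,12,13,14,15,18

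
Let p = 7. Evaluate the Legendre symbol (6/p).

Pull out 2: since 7 ≡ 7 (mod 8), (2/7) = +1.
Reciprocity: 3 ≡ 3 and 7 ≡ 3 (mod 4), so (3/7) = −(7/3).
Reduce top mod 3: now compute (1/3).
Reached (1/3) = 1. Collecting the sign flips along the way, the symbol is -1.

-1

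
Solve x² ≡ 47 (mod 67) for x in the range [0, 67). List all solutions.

28, 39

Since 67 ≡ 3 (mod 4), a square root of 47 is 47^((67+1)/4) = 47^17 mod 67.
Repeated squaring: 47^2≡65, 47^4≡4, 47^8≡16, 47^16≡55 (mod 67).
47^17 = 47^(16+1) ≡ 39 (mod 67).
Check: 39² = 1521 ≡ 47 (mod 67). The two roots are 28 and 39.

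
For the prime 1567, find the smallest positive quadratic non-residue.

3

(2/1567) = +1, so 2 is a residue.
(3/1567) = −1, so 3 is the smallest positive non-residue mod 1567.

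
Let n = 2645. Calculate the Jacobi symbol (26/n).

Pull out 2: since 2645 ≡ 5 (mod 8), (2/2645) = -1.
Reciprocity: 13 ≡ 1 and 2645 ≡ 1 (mod 4), so (13/2645) = +(2645/13).
Reduce top mod 13: now compute (6/13).
Pull out 2: since 13 ≡ 5 (mod 8), (2/13) = -1.
Reciprocity: 3 ≡ 3 and 13 ≡ 1 (mod 4), so (3/13) = +(13/3).
Reduce top mod 3: now compute (1/3).
Reached (1/3) = 1. Collecting the sign flips along the way, the symbol is +1.

1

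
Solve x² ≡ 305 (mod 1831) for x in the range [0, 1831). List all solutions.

Since 1831 ≡ 3 (mod 4), a square root of 305 is 305^((1831+1)/4) = 305^458 mod 1831.
Repeated squaring: 305^2≡1475, 305^4≡397, 305^8≡143, 305^16≡308, 305^32≡1483, 305^64≡258, 305^128≡648, 305^256≡605 (mod 1831).
305^458 = 305^(256+128+64+8+2) ≡ 1161 (mod 1831).
Check: 1161² = 1347921 ≡ 305 (mod 1831). The two roots are 670 and 1161.

670, 1161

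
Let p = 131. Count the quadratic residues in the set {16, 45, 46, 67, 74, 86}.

4

(16/131) = +1 → QR.
(45/131) = +1 → QR.
(46/131) = +1 → QR.
(67/131) = -1 → non-residue.
(74/131) = +1 → QR.
(86/131) = -1 → non-residue.
Total quadratic residues among the 6: 4.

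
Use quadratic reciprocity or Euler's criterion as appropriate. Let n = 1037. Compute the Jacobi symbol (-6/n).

First reduce: -6 ≡ 1031 (mod 1037).
Reciprocity: 1031 ≡ 3 and 1037 ≡ 1 (mod 4), so (1031/1037) = +(1037/1031).
Reduce top mod 1031: now compute (6/1031).
Pull out 2: since 1031 ≡ 7 (mod 8), (2/1031) = +1.
Reciprocity: 3 ≡ 3 and 1031 ≡ 3 (mod 4), so (3/1031) = −(1031/3).
Reduce top mod 3: now compute (2/3).
Pull out 2: since 3 ≡ 3 (mod 8), (2/3) = -1.
Reached (1/3) = 1. Collecting the sign flips along the way, the symbol is +1.

1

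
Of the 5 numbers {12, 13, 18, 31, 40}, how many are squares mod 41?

3

(12/41) = -1 → non-residue.
(13/41) = -1 → non-residue.
(18/41) = +1 → QR.
(31/41) = +1 → QR.
(40/41) = +1 → QR.
Total quadratic residues among the 5: 3.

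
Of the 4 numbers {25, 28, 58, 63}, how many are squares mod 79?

1

(25/79) = +1 → QR.
(28/79) = -1 → non-residue.
(58/79) = -1 → non-residue.
(63/79) = -1 → non-residue.
Total quadratic residues among the 4: 1.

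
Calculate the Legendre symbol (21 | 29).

-1

Reciprocity: 21 ≡ 1 and 29 ≡ 1 (mod 4), so (21/29) = +(29/21).
Reduce top mod 21: now compute (8/21).
Pull out 2^3: since 21 ≡ 5 (mod 8), (2/21) = -1, so (2/21)^3 = -1.
Reached (1/21) = 1. Collecting the sign flips along the way, the symbol is -1.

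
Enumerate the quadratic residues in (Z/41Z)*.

Square k = 1,…,20 (k and 41−k give the same square):
1²=1, 2²=4, 3²=9, 4²=16, 5²=25, 6²=36, 7²≡8, 8²≡23, 9²≡40, 10²≡18, 11²≡39, 12²≡21, 13²≡5, 14²≡32, 15²≡20, 16²≡10, 17²≡2, 18²≡37, 19²≡33, 20²≡31 (mod 41).
So the quadratic residues mod 41 are {1, 2, 4, 5, 8, 9, 10, 16, 18, 20, 21, 23, 25, 31, 32, 33, 36, 37, 39, 40}.

1 2 4 5 8 9 10 16 18 20 21 23 25 31 32 33 36 37 39 40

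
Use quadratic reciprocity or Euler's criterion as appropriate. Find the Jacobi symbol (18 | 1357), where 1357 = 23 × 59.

-1

Pull out 2: since 1357 ≡ 5 (mod 8), (2/1357) = -1.
Reciprocity: 9 ≡ 1 and 1357 ≡ 1 (mod 4), so (9/1357) = +(1357/9).
Reduce top mod 9: now compute (7/9).
Reciprocity: 7 ≡ 3 and 9 ≡ 1 (mod 4), so (7/9) = +(9/7).
Reduce top mod 7: now compute (2/7).
Pull out 2: since 7 ≡ 7 (mod 8), (2/7) = +1.
Reached (1/7) = 1. Collecting the sign flips along the way, the symbol is -1.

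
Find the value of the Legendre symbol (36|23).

First reduce: 36 ≡ 13 (mod 23).
Reciprocity: 13 ≡ 1 and 23 ≡ 3 (mod 4), so (13/23) = +(23/13).
Reduce top mod 13: now compute (10/13).
Pull out 2: since 13 ≡ 5 (mod 8), (2/13) = -1.
Reciprocity: 5 ≡ 1 and 13 ≡ 1 (mod 4), so (5/13) = +(13/5).
Reduce top mod 5: now compute (3/5).
Reciprocity: 3 ≡ 3 and 5 ≡ 1 (mod 4), so (3/5) = +(5/3).
Reduce top mod 3: now compute (2/3).
Pull out 2: since 3 ≡ 3 (mod 8), (2/3) = -1.
Reached (1/3) = 1. Collecting the sign flips along the way, the symbol is +1.

1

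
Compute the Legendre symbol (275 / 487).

-1

Euler's criterion: (275/487) ≡ 275^243 (mod 487).
275^2 ≡ 140 (mod 487)
275^4 ≡ 120 (mod 487)
275^8 ≡ 277 (mod 487)
275^16 ≡ 270 (mod 487)
275^32 ≡ 337 (mod 487)
275^64 ≡ 98 (mod 487)
275^128 ≡ 351 (mod 487)
275^243 = 275^(128+64+32+16+2+1) ≡ 486 (mod 487).
Result is 486 ≡ −1, so (275/487) = −1.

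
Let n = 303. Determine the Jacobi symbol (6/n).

0

Pull out 2: since 303 ≡ 7 (mod 8), (2/303) = +1.
Reciprocity: 3 ≡ 3 and 303 ≡ 3 (mod 4), so (3/303) = −(303/3).
Reduce top mod 3: now compute (0/3).
Top reduces to 0: gcd > 1, so the symbol is 0.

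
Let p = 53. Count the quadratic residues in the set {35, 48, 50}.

(35/53) = -1 → non-residue.
(48/53) = -1 → non-residue.
(50/53) = -1 → non-residue.
Total quadratic residues among the 3: 0.

0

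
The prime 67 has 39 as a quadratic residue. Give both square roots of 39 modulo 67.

Since 67 ≡ 3 (mod 4), a square root of 39 is 39^((67+1)/4) = 39^17 mod 67.
Repeated squaring: 39^2≡47, 39^4≡65, 39^8≡4, 39^16≡16 (mod 67).
39^17 = 39^(16+1) ≡ 21 (mod 67).
Check: 21² = 441 ≡ 39 (mod 67). The two roots are 21 and 46.

21, 46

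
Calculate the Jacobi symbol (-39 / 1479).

First reduce: -39 ≡ 1440 (mod 1479).
Pull out 2^5: since 1479 ≡ 7 (mod 8), (2/1479) = +1, so (2/1479)^5 = +1.
Reciprocity: 45 ≡ 1 and 1479 ≡ 3 (mod 4), so (45/1479) = +(1479/45).
Reduce top mod 45: now compute (39/45).
Reciprocity: 39 ≡ 3 and 45 ≡ 1 (mod 4), so (39/45) = +(45/39).
Reduce top mod 39: now compute (6/39).
Pull out 2: since 39 ≡ 7 (mod 8), (2/39) = +1.
Reciprocity: 3 ≡ 3 and 39 ≡ 3 (mod 4), so (3/39) = −(39/3).
Reduce top mod 3: now compute (0/3).
Top reduces to 0: gcd > 1, so the symbol is 0.

0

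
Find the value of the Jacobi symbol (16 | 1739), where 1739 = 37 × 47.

Pull out 2^4: since 1739 ≡ 3 (mod 8), (2/1739) = -1, so (2/1739)^4 = +1.
Reached (1/1739) = 1. Collecting the sign flips along the way, the symbol is +1.

1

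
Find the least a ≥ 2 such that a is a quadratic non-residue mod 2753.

3

(2/2753) = +1, so 2 is a residue.
(3/2753) = −1, so 3 is the smallest positive non-residue mod 2753.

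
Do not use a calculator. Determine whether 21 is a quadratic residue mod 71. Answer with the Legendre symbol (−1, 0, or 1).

Euler's criterion: (21/71) ≡ 21^35 (mod 71).
21^2 ≡ 15 (mod 71)
21^4 ≡ 12 (mod 71)
21^8 ≡ 2 (mod 71)
21^16 ≡ 4 (mod 71)
21^32 ≡ 16 (mod 71)
21^35 = 21^(32+2+1) ≡ 70 (mod 71).
Result is 70 ≡ −1, so (21/71) = −1.

-1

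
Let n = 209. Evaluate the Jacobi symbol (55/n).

0

Reciprocity: 55 ≡ 3 and 209 ≡ 1 (mod 4), so (55/209) = +(209/55).
Reduce top mod 55: now compute (44/55).
Pull out 2^2: since 55 ≡ 7 (mod 8), (2/55) = +1, so (2/55)^2 = +1.
Reciprocity: 11 ≡ 3 and 55 ≡ 3 (mod 4), so (11/55) = −(55/11).
Reduce top mod 11: now compute (0/11).
Top reduces to 0: gcd > 1, so the symbol is 0.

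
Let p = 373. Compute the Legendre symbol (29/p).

1

Euler's criterion: (29/373) ≡ 29^186 (mod 373).
29^2 ≡ 95 (mod 373)
29^4 ≡ 73 (mod 373)
29^8 ≡ 107 (mod 373)
29^16 ≡ 259 (mod 373)
29^32 ≡ 314 (mod 373)
29^64 ≡ 124 (mod 373)
29^128 ≡ 83 (mod 373)
29^186 = 29^(128+32+16+8+2) ≡ 1 (mod 373).
Result is 1, so (29/373) = 1.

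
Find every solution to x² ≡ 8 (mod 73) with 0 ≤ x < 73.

9, 64

73 ≡ 1 (mod 4), so we find a root by search.
Trying successive values, 9² = 81 ≡ 8 (mod 73). The other root is 73 − 9 = 64.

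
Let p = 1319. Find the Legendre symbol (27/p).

1

Reciprocity: 27 ≡ 3 and 1319 ≡ 3 (mod 4), so (27/1319) = −(1319/27).
Reduce top mod 27: now compute (23/27).
Reciprocity: 23 ≡ 3 and 27 ≡ 3 (mod 4), so (23/27) = −(27/23).
Reduce top mod 23: now compute (4/23).
Pull out 2^2: since 23 ≡ 7 (mod 8), (2/23) = +1, so (2/23)^2 = +1.
Reached (1/23) = 1. Collecting the sign flips along the way, the symbol is +1.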